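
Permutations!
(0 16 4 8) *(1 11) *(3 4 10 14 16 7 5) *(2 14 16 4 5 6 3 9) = [7, 11, 14, 5, 8, 9, 3, 6, 0, 2, 16, 1, 12, 13, 4, 15, 10] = (0 7 6 3 5 9 2 14 4 8)(1 11)(10 16)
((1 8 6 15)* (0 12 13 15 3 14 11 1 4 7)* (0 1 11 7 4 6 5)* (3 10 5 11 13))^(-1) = ((0 12 3 14 7 1 8 11 13 15 6 10 5))^(-1) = (0 5 10 6 15 13 11 8 1 7 14 3 12)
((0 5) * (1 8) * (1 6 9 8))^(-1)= (0 5)(6 8 9)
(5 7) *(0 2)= [2, 1, 0, 3, 4, 7, 6, 5]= (0 2)(5 7)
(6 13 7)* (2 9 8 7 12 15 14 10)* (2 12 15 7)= [0, 1, 9, 3, 4, 5, 13, 6, 2, 8, 12, 11, 7, 15, 10, 14]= (2 9 8)(6 13 15 14 10 12 7)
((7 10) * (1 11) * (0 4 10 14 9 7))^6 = (14)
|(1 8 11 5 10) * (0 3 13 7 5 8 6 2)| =|(0 3 13 7 5 10 1 6 2)(8 11)| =18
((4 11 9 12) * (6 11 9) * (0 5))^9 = ((0 5)(4 9 12)(6 11))^9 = (12)(0 5)(6 11)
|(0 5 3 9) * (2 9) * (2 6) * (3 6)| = 5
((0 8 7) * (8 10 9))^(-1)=((0 10 9 8 7))^(-1)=(0 7 8 9 10)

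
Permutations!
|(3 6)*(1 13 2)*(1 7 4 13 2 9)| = |(1 2 7 4 13 9)(3 6)| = 6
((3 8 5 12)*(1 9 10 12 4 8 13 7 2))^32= ((1 9 10 12 3 13 7 2)(4 8 5))^32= (13)(4 5 8)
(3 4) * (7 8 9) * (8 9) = (3 4)(7 9) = [0, 1, 2, 4, 3, 5, 6, 9, 8, 7]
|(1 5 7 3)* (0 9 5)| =6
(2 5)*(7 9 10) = (2 5)(7 9 10) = [0, 1, 5, 3, 4, 2, 6, 9, 8, 10, 7]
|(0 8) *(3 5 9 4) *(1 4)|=10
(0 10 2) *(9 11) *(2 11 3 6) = (0 10 11 9 3 6 2) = [10, 1, 0, 6, 4, 5, 2, 7, 8, 3, 11, 9]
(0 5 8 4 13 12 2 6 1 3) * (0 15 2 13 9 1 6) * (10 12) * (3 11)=(0 5 8 4 9 1 11 3 15 2)(10 12 13)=[5, 11, 0, 15, 9, 8, 6, 7, 4, 1, 12, 3, 13, 10, 14, 2]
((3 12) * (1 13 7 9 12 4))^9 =(1 7 12 4 13 9 3)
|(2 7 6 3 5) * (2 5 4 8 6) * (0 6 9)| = 6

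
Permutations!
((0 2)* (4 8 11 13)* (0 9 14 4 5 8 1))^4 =(0 4 9)(1 14 2)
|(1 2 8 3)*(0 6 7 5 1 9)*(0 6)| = |(1 2 8 3 9 6 7 5)| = 8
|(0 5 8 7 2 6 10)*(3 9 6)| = |(0 5 8 7 2 3 9 6 10)| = 9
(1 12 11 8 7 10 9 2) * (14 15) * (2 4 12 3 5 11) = (1 3 5 11 8 7 10 9 4 12 2)(14 15) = [0, 3, 1, 5, 12, 11, 6, 10, 7, 4, 9, 8, 2, 13, 15, 14]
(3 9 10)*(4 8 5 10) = (3 9 4 8 5 10) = [0, 1, 2, 9, 8, 10, 6, 7, 5, 4, 3]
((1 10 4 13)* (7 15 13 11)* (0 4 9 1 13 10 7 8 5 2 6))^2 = ((0 4 11 8 5 2 6)(1 7 15 10 9))^2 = (0 11 5 6 4 8 2)(1 15 9 7 10)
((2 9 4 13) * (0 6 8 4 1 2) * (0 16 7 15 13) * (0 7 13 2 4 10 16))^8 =((0 6 8 10 16 13)(1 4 7 15 2 9))^8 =(0 8 16)(1 7 2)(4 15 9)(6 10 13)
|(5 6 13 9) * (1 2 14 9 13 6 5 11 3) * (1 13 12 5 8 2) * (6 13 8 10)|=|(2 14 9 11 3 8)(5 10 6 13 12)|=30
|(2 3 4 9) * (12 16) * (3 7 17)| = |(2 7 17 3 4 9)(12 16)| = 6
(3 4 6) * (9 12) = [0, 1, 2, 4, 6, 5, 3, 7, 8, 12, 10, 11, 9] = (3 4 6)(9 12)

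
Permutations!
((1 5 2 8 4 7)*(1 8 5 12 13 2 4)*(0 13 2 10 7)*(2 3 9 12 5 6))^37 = ((0 13 10 7 8 1 5 4)(2 6)(3 9 12))^37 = (0 1 10 4 8 13 5 7)(2 6)(3 9 12)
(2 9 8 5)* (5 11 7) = (2 9 8 11 7 5) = [0, 1, 9, 3, 4, 2, 6, 5, 11, 8, 10, 7]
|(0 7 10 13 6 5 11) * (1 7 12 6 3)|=|(0 12 6 5 11)(1 7 10 13 3)|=5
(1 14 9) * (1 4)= (1 14 9 4)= [0, 14, 2, 3, 1, 5, 6, 7, 8, 4, 10, 11, 12, 13, 9]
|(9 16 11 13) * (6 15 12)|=|(6 15 12)(9 16 11 13)|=12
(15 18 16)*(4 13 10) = (4 13 10)(15 18 16) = [0, 1, 2, 3, 13, 5, 6, 7, 8, 9, 4, 11, 12, 10, 14, 18, 15, 17, 16]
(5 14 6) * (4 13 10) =[0, 1, 2, 3, 13, 14, 5, 7, 8, 9, 4, 11, 12, 10, 6] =(4 13 10)(5 14 6)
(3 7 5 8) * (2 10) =(2 10)(3 7 5 8) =[0, 1, 10, 7, 4, 8, 6, 5, 3, 9, 2]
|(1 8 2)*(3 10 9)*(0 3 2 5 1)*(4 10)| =6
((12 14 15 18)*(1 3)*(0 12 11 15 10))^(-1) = (0 10 14 12)(1 3)(11 18 15) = ((0 12 14 10)(1 3)(11 15 18))^(-1)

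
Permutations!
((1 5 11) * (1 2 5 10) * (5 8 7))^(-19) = ((1 10)(2 8 7 5 11))^(-19) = (1 10)(2 8 7 5 11)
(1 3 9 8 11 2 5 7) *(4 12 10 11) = (1 3 9 8 4 12 10 11 2 5 7) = [0, 3, 5, 9, 12, 7, 6, 1, 4, 8, 11, 2, 10]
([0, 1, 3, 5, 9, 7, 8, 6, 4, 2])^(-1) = [0, 1, 9, 2, 8, 3, 7, 5, 6, 4]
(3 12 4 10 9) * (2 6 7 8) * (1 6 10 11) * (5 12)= (1 6 7 8 2 10 9 3 5 12 4 11)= [0, 6, 10, 5, 11, 12, 7, 8, 2, 3, 9, 1, 4]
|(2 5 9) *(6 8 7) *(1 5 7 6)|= |(1 5 9 2 7)(6 8)|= 10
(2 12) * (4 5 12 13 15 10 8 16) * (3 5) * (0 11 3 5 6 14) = (0 11 3 6 14)(2 13 15 10 8 16 4 5 12) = [11, 1, 13, 6, 5, 12, 14, 7, 16, 9, 8, 3, 2, 15, 0, 10, 4]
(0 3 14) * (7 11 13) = (0 3 14)(7 11 13) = [3, 1, 2, 14, 4, 5, 6, 11, 8, 9, 10, 13, 12, 7, 0]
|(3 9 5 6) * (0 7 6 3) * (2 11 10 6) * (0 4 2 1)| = |(0 7 1)(2 11 10 6 4)(3 9 5)| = 15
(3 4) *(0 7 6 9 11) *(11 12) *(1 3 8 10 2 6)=(0 7 1 3 4 8 10 2 6 9 12 11)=[7, 3, 6, 4, 8, 5, 9, 1, 10, 12, 2, 0, 11]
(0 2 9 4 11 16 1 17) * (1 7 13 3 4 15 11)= (0 2 9 15 11 16 7 13 3 4 1 17)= [2, 17, 9, 4, 1, 5, 6, 13, 8, 15, 10, 16, 12, 3, 14, 11, 7, 0]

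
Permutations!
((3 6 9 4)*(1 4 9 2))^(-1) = ((9)(1 4 3 6 2))^(-1) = (9)(1 2 6 3 4)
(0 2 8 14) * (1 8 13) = (0 2 13 1 8 14) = [2, 8, 13, 3, 4, 5, 6, 7, 14, 9, 10, 11, 12, 1, 0]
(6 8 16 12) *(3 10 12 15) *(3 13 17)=(3 10 12 6 8 16 15 13 17)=[0, 1, 2, 10, 4, 5, 8, 7, 16, 9, 12, 11, 6, 17, 14, 13, 15, 3]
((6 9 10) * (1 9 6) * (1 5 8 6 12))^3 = ((1 9 10 5 8 6 12))^3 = (1 5 12 10 6 9 8)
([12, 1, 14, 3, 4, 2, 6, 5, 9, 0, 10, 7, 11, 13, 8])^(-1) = [9, 1, 5, 3, 4, 7, 6, 11, 14, 8, 10, 12, 0, 13, 2]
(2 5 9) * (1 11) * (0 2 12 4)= [2, 11, 5, 3, 0, 9, 6, 7, 8, 12, 10, 1, 4]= (0 2 5 9 12 4)(1 11)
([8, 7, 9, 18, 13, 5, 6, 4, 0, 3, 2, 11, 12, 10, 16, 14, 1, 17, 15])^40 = [0, 10, 15, 16, 9, 5, 6, 2, 8, 14, 18, 11, 12, 3, 4, 7, 13, 17, 1]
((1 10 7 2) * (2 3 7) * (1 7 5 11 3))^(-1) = ((1 10 2 7)(3 5 11))^(-1) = (1 7 2 10)(3 11 5)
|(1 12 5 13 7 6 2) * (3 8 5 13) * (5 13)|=9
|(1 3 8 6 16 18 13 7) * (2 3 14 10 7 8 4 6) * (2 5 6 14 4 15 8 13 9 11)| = 10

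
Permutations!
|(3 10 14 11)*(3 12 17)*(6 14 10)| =6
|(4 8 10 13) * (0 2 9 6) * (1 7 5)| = |(0 2 9 6)(1 7 5)(4 8 10 13)| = 12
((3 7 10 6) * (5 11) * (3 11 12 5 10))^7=(3 7)(5 12)(6 11 10)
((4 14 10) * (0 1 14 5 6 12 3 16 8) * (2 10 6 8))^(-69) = ((0 1 14 6 12 3 16 2 10 4 5 8))^(-69) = (0 6 16 4)(1 12 2 5)(3 10 8 14)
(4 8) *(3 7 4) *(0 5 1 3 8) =(8)(0 5 1 3 7 4) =[5, 3, 2, 7, 0, 1, 6, 4, 8]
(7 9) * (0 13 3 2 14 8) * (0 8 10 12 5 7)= [13, 1, 14, 2, 4, 7, 6, 9, 8, 0, 12, 11, 5, 3, 10]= (0 13 3 2 14 10 12 5 7 9)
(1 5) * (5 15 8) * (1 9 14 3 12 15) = (3 12 15 8 5 9 14) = [0, 1, 2, 12, 4, 9, 6, 7, 5, 14, 10, 11, 15, 13, 3, 8]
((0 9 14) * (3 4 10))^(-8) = (0 9 14)(3 4 10)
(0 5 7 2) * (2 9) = [5, 1, 0, 3, 4, 7, 6, 9, 8, 2] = (0 5 7 9 2)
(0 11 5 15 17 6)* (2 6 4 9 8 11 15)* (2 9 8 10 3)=(0 15 17 4 8 11 5 9 10 3 2 6)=[15, 1, 6, 2, 8, 9, 0, 7, 11, 10, 3, 5, 12, 13, 14, 17, 16, 4]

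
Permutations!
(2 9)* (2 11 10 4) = [0, 1, 9, 3, 2, 5, 6, 7, 8, 11, 4, 10] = (2 9 11 10 4)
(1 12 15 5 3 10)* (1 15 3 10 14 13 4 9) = (1 12 3 14 13 4 9)(5 10 15) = [0, 12, 2, 14, 9, 10, 6, 7, 8, 1, 15, 11, 3, 4, 13, 5]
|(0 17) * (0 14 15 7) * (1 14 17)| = |(17)(0 1 14 15 7)| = 5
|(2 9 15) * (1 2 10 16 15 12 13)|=15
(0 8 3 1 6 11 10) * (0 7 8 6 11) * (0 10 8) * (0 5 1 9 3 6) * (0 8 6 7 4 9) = (0 8 7 5 1 11 6 10 4 9 3) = [8, 11, 2, 0, 9, 1, 10, 5, 7, 3, 4, 6]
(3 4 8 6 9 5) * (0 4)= (0 4 8 6 9 5 3)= [4, 1, 2, 0, 8, 3, 9, 7, 6, 5]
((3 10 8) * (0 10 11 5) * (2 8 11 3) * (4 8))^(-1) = (0 5 11 10)(2 8 4)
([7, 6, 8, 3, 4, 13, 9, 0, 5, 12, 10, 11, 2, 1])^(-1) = (0 7)(1 13 5 8 2 12 9 6)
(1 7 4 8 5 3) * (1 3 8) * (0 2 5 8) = (8)(0 2 5)(1 7 4) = [2, 7, 5, 3, 1, 0, 6, 4, 8]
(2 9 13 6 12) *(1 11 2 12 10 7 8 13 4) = (1 11 2 9 4)(6 10 7 8 13) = [0, 11, 9, 3, 1, 5, 10, 8, 13, 4, 7, 2, 12, 6]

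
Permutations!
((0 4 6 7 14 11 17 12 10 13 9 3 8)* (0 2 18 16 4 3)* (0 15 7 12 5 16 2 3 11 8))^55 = (0 12 8 4 7 5 9 11 10 3 6 14 16 15 17 13)(2 18)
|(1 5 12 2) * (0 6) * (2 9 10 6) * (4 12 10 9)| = |(0 2 1 5 10 6)(4 12)| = 6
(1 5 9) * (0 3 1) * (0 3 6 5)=[6, 0, 2, 1, 4, 9, 5, 7, 8, 3]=(0 6 5 9 3 1)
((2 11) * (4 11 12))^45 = ((2 12 4 11))^45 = (2 12 4 11)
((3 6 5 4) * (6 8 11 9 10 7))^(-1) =((3 8 11 9 10 7 6 5 4))^(-1) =(3 4 5 6 7 10 9 11 8)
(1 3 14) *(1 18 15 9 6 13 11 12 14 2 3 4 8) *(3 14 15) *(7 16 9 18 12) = (1 4 8)(2 14 12 15 18 3)(6 13 11 7 16 9) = [0, 4, 14, 2, 8, 5, 13, 16, 1, 6, 10, 7, 15, 11, 12, 18, 9, 17, 3]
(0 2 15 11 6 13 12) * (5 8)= [2, 1, 15, 3, 4, 8, 13, 7, 5, 9, 10, 6, 0, 12, 14, 11]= (0 2 15 11 6 13 12)(5 8)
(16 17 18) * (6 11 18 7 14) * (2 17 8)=(2 17 7 14 6 11 18 16 8)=[0, 1, 17, 3, 4, 5, 11, 14, 2, 9, 10, 18, 12, 13, 6, 15, 8, 7, 16]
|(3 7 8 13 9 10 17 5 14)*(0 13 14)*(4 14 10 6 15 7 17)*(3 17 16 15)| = 14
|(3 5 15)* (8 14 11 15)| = 6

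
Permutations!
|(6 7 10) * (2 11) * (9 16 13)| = 6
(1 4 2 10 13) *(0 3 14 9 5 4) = [3, 0, 10, 14, 2, 4, 6, 7, 8, 5, 13, 11, 12, 1, 9] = (0 3 14 9 5 4 2 10 13 1)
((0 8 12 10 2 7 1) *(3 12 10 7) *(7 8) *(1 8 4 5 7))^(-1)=(0 1)(2 10 8 7 5 4 12 3)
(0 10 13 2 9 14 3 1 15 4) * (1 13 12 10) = (0 1 15 4)(2 9 14 3 13)(10 12) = [1, 15, 9, 13, 0, 5, 6, 7, 8, 14, 12, 11, 10, 2, 3, 4]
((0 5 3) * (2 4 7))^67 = ((0 5 3)(2 4 7))^67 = (0 5 3)(2 4 7)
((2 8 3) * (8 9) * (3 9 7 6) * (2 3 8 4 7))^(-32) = (4 8 7 9 6)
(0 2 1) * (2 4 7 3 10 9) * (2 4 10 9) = (0 10 2 1)(3 9 4 7) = [10, 0, 1, 9, 7, 5, 6, 3, 8, 4, 2]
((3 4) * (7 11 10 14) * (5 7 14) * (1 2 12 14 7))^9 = (1 2 12 14 7 11 10 5)(3 4)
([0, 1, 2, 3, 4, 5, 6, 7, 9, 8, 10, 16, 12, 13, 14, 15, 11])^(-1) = (8 9)(11 16)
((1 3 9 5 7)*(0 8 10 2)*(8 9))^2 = ((0 9 5 7 1 3 8 10 2))^2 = (0 5 1 8 2 9 7 3 10)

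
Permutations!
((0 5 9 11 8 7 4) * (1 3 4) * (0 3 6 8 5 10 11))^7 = ((0 10 11 5 9)(1 6 8 7)(3 4))^7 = (0 11 9 10 5)(1 7 8 6)(3 4)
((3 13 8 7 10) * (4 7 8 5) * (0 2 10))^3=(0 3 4 2 13 7 10 5)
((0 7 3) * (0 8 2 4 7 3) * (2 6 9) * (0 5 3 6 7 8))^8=(0 3 5 7 8 4 2 9 6)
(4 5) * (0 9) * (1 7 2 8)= (0 9)(1 7 2 8)(4 5)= [9, 7, 8, 3, 5, 4, 6, 2, 1, 0]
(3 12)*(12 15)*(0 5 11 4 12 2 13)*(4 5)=(0 4 12 3 15 2 13)(5 11)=[4, 1, 13, 15, 12, 11, 6, 7, 8, 9, 10, 5, 3, 0, 14, 2]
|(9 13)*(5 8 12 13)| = |(5 8 12 13 9)| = 5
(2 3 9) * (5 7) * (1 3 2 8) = [0, 3, 2, 9, 4, 7, 6, 5, 1, 8] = (1 3 9 8)(5 7)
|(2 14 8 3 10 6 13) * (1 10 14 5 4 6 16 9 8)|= |(1 10 16 9 8 3 14)(2 5 4 6 13)|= 35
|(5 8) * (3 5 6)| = |(3 5 8 6)| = 4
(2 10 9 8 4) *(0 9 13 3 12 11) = (0 9 8 4 2 10 13 3 12 11) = [9, 1, 10, 12, 2, 5, 6, 7, 4, 8, 13, 0, 11, 3]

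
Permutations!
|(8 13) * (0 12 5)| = 6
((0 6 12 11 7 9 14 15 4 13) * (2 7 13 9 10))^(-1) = (0 13 11 12 6)(2 10 7)(4 15 14 9)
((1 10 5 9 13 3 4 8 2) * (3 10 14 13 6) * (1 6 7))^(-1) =(1 7 9 5 10 13 14)(2 8 4 3 6)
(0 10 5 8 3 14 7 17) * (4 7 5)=[10, 1, 2, 14, 7, 8, 6, 17, 3, 9, 4, 11, 12, 13, 5, 15, 16, 0]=(0 10 4 7 17)(3 14 5 8)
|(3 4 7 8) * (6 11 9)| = 12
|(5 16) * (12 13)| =|(5 16)(12 13)| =2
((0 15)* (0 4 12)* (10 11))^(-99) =((0 15 4 12)(10 11))^(-99) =(0 15 4 12)(10 11)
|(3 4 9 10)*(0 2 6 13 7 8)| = 12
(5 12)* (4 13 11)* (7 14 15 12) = [0, 1, 2, 3, 13, 7, 6, 14, 8, 9, 10, 4, 5, 11, 15, 12] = (4 13 11)(5 7 14 15 12)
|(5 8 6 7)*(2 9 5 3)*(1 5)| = |(1 5 8 6 7 3 2 9)| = 8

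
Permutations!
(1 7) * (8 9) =(1 7)(8 9) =[0, 7, 2, 3, 4, 5, 6, 1, 9, 8]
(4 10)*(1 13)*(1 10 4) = (1 13 10) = [0, 13, 2, 3, 4, 5, 6, 7, 8, 9, 1, 11, 12, 10]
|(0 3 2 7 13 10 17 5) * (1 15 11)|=24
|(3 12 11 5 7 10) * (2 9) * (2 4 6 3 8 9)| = |(3 12 11 5 7 10 8 9 4 6)| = 10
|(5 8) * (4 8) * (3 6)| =6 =|(3 6)(4 8 5)|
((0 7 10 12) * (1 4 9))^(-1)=(0 12 10 7)(1 9 4)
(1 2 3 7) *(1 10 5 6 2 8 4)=(1 8 4)(2 3 7 10 5 6)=[0, 8, 3, 7, 1, 6, 2, 10, 4, 9, 5]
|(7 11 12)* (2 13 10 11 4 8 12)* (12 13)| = |(2 12 7 4 8 13 10 11)| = 8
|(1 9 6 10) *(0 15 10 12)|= |(0 15 10 1 9 6 12)|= 7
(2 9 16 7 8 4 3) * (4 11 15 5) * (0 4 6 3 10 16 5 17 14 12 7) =(0 4 10 16)(2 9 5 6 3)(7 8 11 15 17 14 12) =[4, 1, 9, 2, 10, 6, 3, 8, 11, 5, 16, 15, 7, 13, 12, 17, 0, 14]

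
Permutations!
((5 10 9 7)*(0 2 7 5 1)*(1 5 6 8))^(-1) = ((0 2 7 5 10 9 6 8 1))^(-1) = (0 1 8 6 9 10 5 7 2)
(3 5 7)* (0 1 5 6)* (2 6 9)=(0 1 5 7 3 9 2 6)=[1, 5, 6, 9, 4, 7, 0, 3, 8, 2]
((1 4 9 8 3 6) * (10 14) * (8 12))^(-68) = (14)(1 9 8 6 4 12 3)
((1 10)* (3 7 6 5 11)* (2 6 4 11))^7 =(1 10)(2 6 5)(3 11 4 7)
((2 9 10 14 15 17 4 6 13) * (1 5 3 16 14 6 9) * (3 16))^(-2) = (1 13 10 4 15 16)(2 6 9 17 14 5)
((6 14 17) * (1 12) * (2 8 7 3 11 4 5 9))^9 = (17)(1 12)(2 8 7 3 11 4 5 9)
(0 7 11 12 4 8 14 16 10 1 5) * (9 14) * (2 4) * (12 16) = (0 7 11 16 10 1 5)(2 4 8 9 14 12) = [7, 5, 4, 3, 8, 0, 6, 11, 9, 14, 1, 16, 2, 13, 12, 15, 10]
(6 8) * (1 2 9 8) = (1 2 9 8 6) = [0, 2, 9, 3, 4, 5, 1, 7, 6, 8]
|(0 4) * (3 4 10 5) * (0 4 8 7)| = 6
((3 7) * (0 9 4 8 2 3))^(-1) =((0 9 4 8 2 3 7))^(-1) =(0 7 3 2 8 4 9)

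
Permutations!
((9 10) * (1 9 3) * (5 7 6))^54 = (1 10)(3 9)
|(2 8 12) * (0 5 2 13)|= |(0 5 2 8 12 13)|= 6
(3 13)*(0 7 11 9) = (0 7 11 9)(3 13) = [7, 1, 2, 13, 4, 5, 6, 11, 8, 0, 10, 9, 12, 3]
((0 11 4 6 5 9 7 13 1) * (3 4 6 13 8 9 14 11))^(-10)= (5 11)(6 14)(7 9 8)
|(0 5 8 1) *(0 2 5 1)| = |(0 1 2 5 8)| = 5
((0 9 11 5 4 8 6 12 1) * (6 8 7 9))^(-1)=(0 1 12 6)(4 5 11 9 7)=((0 6 12 1)(4 7 9 11 5))^(-1)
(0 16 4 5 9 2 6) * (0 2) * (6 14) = (0 16 4 5 9)(2 14 6) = [16, 1, 14, 3, 5, 9, 2, 7, 8, 0, 10, 11, 12, 13, 6, 15, 4]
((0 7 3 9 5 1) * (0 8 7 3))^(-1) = (0 7 8 1 5 9 3)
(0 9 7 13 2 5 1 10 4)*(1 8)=(0 9 7 13 2 5 8 1 10 4)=[9, 10, 5, 3, 0, 8, 6, 13, 1, 7, 4, 11, 12, 2]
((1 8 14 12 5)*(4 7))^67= (1 14 5 8 12)(4 7)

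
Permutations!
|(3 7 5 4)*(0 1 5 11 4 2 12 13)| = 12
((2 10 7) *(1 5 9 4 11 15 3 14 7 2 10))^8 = (1 7 15 9 2 14 11 5 10 3 4)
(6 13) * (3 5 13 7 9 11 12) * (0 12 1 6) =(0 12 3 5 13)(1 6 7 9 11) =[12, 6, 2, 5, 4, 13, 7, 9, 8, 11, 10, 1, 3, 0]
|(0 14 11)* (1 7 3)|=3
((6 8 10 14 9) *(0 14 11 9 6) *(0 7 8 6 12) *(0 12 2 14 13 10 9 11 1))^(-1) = (0 1 10 13)(2 14)(7 9 8)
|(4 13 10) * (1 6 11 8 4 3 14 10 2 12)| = |(1 6 11 8 4 13 2 12)(3 14 10)| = 24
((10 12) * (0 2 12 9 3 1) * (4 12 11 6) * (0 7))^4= ((0 2 11 6 4 12 10 9 3 1 7))^4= (0 4 3 2 12 1 11 10 7 6 9)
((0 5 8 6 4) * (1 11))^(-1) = ((0 5 8 6 4)(1 11))^(-1) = (0 4 6 8 5)(1 11)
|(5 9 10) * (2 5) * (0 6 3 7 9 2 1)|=|(0 6 3 7 9 10 1)(2 5)|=14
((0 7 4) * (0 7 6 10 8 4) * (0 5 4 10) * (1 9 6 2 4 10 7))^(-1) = (0 6 9 1 4 2)(5 7 8 10) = ((0 2 4 1 9 6)(5 10 8 7))^(-1)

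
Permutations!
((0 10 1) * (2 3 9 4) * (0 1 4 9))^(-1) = (0 3 2 4 10)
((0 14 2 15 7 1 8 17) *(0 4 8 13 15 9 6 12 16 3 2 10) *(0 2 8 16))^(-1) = (0 12 6 9 2 10 14)(1 7 15 13)(3 16 4 17 8) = ((0 14 10 2 9 6 12)(1 13 15 7)(3 8 17 4 16))^(-1)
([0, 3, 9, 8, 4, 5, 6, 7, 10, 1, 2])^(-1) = [0, 9, 10, 1, 4, 5, 6, 7, 3, 2, 8]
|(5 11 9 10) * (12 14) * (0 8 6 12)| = |(0 8 6 12 14)(5 11 9 10)| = 20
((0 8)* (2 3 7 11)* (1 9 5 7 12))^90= ((0 8)(1 9 5 7 11 2 3 12))^90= (1 5 11 3)(2 12 9 7)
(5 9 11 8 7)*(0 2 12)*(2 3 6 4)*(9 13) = (0 3 6 4 2 12)(5 13 9 11 8 7) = [3, 1, 12, 6, 2, 13, 4, 5, 7, 11, 10, 8, 0, 9]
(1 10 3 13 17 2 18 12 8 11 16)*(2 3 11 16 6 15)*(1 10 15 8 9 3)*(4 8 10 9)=(1 15 2 18 12 4 8 16 9 3 13 17)(6 10 11)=[0, 15, 18, 13, 8, 5, 10, 7, 16, 3, 11, 6, 4, 17, 14, 2, 9, 1, 12]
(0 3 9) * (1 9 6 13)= (0 3 6 13 1 9)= [3, 9, 2, 6, 4, 5, 13, 7, 8, 0, 10, 11, 12, 1]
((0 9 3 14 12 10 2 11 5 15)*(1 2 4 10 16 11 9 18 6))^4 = (0 2 12 15 1 14 5 6 3 11 18 9 16)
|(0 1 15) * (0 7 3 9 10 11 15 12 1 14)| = |(0 14)(1 12)(3 9 10 11 15 7)| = 6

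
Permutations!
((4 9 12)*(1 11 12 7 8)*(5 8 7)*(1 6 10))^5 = (1 5 11 8 12 6 4 10 9)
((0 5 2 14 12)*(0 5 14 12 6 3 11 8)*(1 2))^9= ((0 14 6 3 11 8)(1 2 12 5))^9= (0 3)(1 2 12 5)(6 8)(11 14)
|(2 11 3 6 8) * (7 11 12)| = |(2 12 7 11 3 6 8)| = 7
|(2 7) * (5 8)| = 2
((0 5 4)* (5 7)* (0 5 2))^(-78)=((0 7 2)(4 5))^(-78)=(7)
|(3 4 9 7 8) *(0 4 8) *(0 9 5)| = |(0 4 5)(3 8)(7 9)| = 6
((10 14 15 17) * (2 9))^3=((2 9)(10 14 15 17))^3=(2 9)(10 17 15 14)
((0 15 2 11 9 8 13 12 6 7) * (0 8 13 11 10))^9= (0 15 2 10)(6 8 9 12 7 11 13)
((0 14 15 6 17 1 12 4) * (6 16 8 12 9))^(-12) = ((0 14 15 16 8 12 4)(1 9 6 17))^(-12) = (17)(0 15 8 4 14 16 12)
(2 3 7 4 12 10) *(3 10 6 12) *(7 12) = [0, 1, 10, 12, 3, 5, 7, 4, 8, 9, 2, 11, 6] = (2 10)(3 12 6 7 4)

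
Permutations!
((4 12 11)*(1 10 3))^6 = ((1 10 3)(4 12 11))^6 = (12)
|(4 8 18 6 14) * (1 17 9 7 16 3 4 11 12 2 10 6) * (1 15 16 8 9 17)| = 24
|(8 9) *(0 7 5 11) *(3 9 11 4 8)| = |(0 7 5 4 8 11)(3 9)| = 6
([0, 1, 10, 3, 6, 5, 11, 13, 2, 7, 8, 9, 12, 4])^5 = (2 8 10)(4 13 7 9 11 6)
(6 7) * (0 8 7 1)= (0 8 7 6 1)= [8, 0, 2, 3, 4, 5, 1, 6, 7]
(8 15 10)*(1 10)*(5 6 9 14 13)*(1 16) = [0, 10, 2, 3, 4, 6, 9, 7, 15, 14, 8, 11, 12, 5, 13, 16, 1] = (1 10 8 15 16)(5 6 9 14 13)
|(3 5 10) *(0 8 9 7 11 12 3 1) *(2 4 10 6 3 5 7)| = |(0 8 9 2 4 10 1)(3 7 11 12 5 6)| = 42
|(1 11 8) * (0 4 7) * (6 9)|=|(0 4 7)(1 11 8)(6 9)|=6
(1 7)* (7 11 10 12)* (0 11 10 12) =(0 11 12 7 1 10) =[11, 10, 2, 3, 4, 5, 6, 1, 8, 9, 0, 12, 7]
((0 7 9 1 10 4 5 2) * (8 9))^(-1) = ((0 7 8 9 1 10 4 5 2))^(-1) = (0 2 5 4 10 1 9 8 7)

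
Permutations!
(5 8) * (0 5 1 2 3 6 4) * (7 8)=(0 5 7 8 1 2 3 6 4)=[5, 2, 3, 6, 0, 7, 4, 8, 1]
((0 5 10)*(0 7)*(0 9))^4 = ((0 5 10 7 9))^4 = (0 9 7 10 5)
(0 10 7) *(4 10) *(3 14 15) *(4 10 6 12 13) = (0 10 7)(3 14 15)(4 6 12 13) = [10, 1, 2, 14, 6, 5, 12, 0, 8, 9, 7, 11, 13, 4, 15, 3]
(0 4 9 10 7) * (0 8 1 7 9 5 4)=(1 7 8)(4 5)(9 10)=[0, 7, 2, 3, 5, 4, 6, 8, 1, 10, 9]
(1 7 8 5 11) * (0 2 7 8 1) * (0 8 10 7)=[2, 10, 0, 3, 4, 11, 6, 1, 5, 9, 7, 8]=(0 2)(1 10 7)(5 11 8)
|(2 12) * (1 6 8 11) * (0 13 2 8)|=|(0 13 2 12 8 11 1 6)|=8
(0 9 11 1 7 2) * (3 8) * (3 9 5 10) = (0 5 10 3 8 9 11 1 7 2) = [5, 7, 0, 8, 4, 10, 6, 2, 9, 11, 3, 1]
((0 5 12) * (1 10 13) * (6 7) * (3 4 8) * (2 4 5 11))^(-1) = ((0 11 2 4 8 3 5 12)(1 10 13)(6 7))^(-1) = (0 12 5 3 8 4 2 11)(1 13 10)(6 7)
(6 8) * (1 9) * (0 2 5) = [2, 9, 5, 3, 4, 0, 8, 7, 6, 1] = (0 2 5)(1 9)(6 8)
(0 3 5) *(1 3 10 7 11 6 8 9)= (0 10 7 11 6 8 9 1 3 5)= [10, 3, 2, 5, 4, 0, 8, 11, 9, 1, 7, 6]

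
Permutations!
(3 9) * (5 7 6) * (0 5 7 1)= (0 5 1)(3 9)(6 7)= [5, 0, 2, 9, 4, 1, 7, 6, 8, 3]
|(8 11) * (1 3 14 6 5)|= 10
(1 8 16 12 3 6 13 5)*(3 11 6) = (1 8 16 12 11 6 13 5) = [0, 8, 2, 3, 4, 1, 13, 7, 16, 9, 10, 6, 11, 5, 14, 15, 12]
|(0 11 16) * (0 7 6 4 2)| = 7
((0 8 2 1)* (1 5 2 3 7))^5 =(8)(2 5)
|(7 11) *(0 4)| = 2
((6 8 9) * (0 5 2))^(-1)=(0 2 5)(6 9 8)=((0 5 2)(6 8 9))^(-1)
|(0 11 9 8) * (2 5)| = 4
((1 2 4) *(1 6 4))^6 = (6) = ((1 2)(4 6))^6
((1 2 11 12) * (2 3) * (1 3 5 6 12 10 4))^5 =(1 2 5 11 6 10 12 4 3)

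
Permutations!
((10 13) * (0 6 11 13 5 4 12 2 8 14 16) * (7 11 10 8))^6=(0 2 16 12 14 4 8 5 13 10 11 6 7)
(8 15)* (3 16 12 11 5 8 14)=(3 16 12 11 5 8 15 14)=[0, 1, 2, 16, 4, 8, 6, 7, 15, 9, 10, 5, 11, 13, 3, 14, 12]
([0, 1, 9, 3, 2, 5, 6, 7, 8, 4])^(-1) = [0, 1, 4, 3, 9, 5, 6, 7, 8, 2]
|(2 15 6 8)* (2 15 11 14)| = 3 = |(2 11 14)(6 8 15)|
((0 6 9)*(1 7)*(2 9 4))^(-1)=(0 9 2 4 6)(1 7)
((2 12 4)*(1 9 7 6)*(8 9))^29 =((1 8 9 7 6)(2 12 4))^29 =(1 6 7 9 8)(2 4 12)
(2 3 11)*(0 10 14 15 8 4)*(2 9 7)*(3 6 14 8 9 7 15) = [10, 1, 6, 11, 0, 5, 14, 2, 4, 15, 8, 7, 12, 13, 3, 9] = (0 10 8 4)(2 6 14 3 11 7)(9 15)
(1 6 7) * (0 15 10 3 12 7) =[15, 6, 2, 12, 4, 5, 0, 1, 8, 9, 3, 11, 7, 13, 14, 10] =(0 15 10 3 12 7 1 6)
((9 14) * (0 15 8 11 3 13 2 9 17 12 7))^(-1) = (0 7 12 17 14 9 2 13 3 11 8 15)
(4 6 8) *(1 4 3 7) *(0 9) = (0 9)(1 4 6 8 3 7) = [9, 4, 2, 7, 6, 5, 8, 1, 3, 0]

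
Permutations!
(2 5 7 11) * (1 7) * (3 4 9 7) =[0, 3, 5, 4, 9, 1, 6, 11, 8, 7, 10, 2] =(1 3 4 9 7 11 2 5)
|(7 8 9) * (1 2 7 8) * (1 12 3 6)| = |(1 2 7 12 3 6)(8 9)| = 6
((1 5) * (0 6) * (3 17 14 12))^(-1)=((0 6)(1 5)(3 17 14 12))^(-1)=(0 6)(1 5)(3 12 14 17)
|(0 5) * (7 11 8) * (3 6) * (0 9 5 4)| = 6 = |(0 4)(3 6)(5 9)(7 11 8)|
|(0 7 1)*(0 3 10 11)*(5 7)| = |(0 5 7 1 3 10 11)| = 7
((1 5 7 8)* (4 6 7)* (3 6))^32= ((1 5 4 3 6 7 8))^32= (1 6 5 7 4 8 3)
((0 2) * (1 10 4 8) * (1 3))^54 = (1 3 8 4 10) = ((0 2)(1 10 4 8 3))^54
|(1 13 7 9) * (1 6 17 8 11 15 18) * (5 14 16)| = 30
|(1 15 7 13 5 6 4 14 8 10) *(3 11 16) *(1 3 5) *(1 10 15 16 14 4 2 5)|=24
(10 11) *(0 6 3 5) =[6, 1, 2, 5, 4, 0, 3, 7, 8, 9, 11, 10] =(0 6 3 5)(10 11)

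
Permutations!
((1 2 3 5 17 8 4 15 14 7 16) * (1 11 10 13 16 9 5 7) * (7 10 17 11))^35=(1 16 17)(2 7 8)(3 9 4)(5 15 10)(11 14 13)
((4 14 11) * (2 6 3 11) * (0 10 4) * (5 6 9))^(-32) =(0 3 5 2 4)(6 9 14 10 11)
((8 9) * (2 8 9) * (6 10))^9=((2 8)(6 10))^9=(2 8)(6 10)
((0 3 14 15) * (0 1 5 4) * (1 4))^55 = (15)(1 5) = ((0 3 14 15 4)(1 5))^55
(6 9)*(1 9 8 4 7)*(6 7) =(1 9 7)(4 6 8) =[0, 9, 2, 3, 6, 5, 8, 1, 4, 7]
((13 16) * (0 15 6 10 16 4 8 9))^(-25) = ((0 15 6 10 16 13 4 8 9))^(-25) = (0 6 16 4 9 15 10 13 8)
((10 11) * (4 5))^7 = (4 5)(10 11)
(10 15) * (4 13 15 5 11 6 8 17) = [0, 1, 2, 3, 13, 11, 8, 7, 17, 9, 5, 6, 12, 15, 14, 10, 16, 4] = (4 13 15 10 5 11 6 8 17)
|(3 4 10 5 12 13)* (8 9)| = 6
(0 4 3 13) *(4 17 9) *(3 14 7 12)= (0 17 9 4 14 7 12 3 13)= [17, 1, 2, 13, 14, 5, 6, 12, 8, 4, 10, 11, 3, 0, 7, 15, 16, 9]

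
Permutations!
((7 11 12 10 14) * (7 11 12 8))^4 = (7 11 10)(8 14 12)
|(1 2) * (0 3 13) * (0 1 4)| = 6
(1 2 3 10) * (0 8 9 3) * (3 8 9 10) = (0 9 8 10 1 2) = [9, 2, 0, 3, 4, 5, 6, 7, 10, 8, 1]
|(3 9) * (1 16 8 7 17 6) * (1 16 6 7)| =4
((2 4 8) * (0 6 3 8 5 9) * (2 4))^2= ((0 6 3 8 4 5 9))^2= (0 3 4 9 6 8 5)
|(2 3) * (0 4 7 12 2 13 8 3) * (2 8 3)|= |(0 4 7 12 8 2)(3 13)|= 6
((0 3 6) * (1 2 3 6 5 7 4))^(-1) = (0 6)(1 4 7 5 3 2)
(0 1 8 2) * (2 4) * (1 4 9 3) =(0 4 2)(1 8 9 3) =[4, 8, 0, 1, 2, 5, 6, 7, 9, 3]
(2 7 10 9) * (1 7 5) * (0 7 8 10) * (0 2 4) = (0 7 2 5 1 8 10 9 4) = [7, 8, 5, 3, 0, 1, 6, 2, 10, 4, 9]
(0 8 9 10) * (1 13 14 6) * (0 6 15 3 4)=(0 8 9 10 6 1 13 14 15 3 4)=[8, 13, 2, 4, 0, 5, 1, 7, 9, 10, 6, 11, 12, 14, 15, 3]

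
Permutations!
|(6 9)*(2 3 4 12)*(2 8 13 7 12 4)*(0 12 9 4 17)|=18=|(0 12 8 13 7 9 6 4 17)(2 3)|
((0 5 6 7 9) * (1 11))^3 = (0 7 5 9 6)(1 11)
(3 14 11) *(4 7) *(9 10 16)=(3 14 11)(4 7)(9 10 16)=[0, 1, 2, 14, 7, 5, 6, 4, 8, 10, 16, 3, 12, 13, 11, 15, 9]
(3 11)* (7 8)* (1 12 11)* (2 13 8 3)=[0, 12, 13, 1, 4, 5, 6, 3, 7, 9, 10, 2, 11, 8]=(1 12 11 2 13 8 7 3)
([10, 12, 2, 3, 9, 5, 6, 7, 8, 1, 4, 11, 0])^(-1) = (0 12 1 9 4 10)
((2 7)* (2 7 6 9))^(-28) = (2 9 6)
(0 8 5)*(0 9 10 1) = (0 8 5 9 10 1) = [8, 0, 2, 3, 4, 9, 6, 7, 5, 10, 1]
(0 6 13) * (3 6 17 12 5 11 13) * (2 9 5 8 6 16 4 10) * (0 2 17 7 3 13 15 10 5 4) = (0 7 3 16)(2 9 4 5 11 15 10 17 12 8 6 13) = [7, 1, 9, 16, 5, 11, 13, 3, 6, 4, 17, 15, 8, 2, 14, 10, 0, 12]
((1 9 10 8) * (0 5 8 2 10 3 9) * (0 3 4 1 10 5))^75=(1 4 9 3)(2 10 8 5)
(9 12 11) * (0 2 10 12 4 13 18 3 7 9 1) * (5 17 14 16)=(0 2 10 12 11 1)(3 7 9 4 13 18)(5 17 14 16)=[2, 0, 10, 7, 13, 17, 6, 9, 8, 4, 12, 1, 11, 18, 16, 15, 5, 14, 3]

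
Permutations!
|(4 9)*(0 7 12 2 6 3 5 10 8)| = 18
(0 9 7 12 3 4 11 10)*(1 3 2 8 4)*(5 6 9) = (0 5 6 9 7 12 2 8 4 11 10)(1 3) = [5, 3, 8, 1, 11, 6, 9, 12, 4, 7, 0, 10, 2]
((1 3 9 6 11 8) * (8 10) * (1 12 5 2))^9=((1 3 9 6 11 10 8 12 5 2))^9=(1 2 5 12 8 10 11 6 9 3)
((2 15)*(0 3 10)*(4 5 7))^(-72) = ((0 3 10)(2 15)(4 5 7))^(-72) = (15)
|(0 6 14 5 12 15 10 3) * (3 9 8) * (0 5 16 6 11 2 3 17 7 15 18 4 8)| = 42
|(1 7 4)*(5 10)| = |(1 7 4)(5 10)| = 6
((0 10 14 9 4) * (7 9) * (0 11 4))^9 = (0 9 7 14 10)(4 11)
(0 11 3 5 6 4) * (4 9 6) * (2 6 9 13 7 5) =[11, 1, 6, 2, 0, 4, 13, 5, 8, 9, 10, 3, 12, 7] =(0 11 3 2 6 13 7 5 4)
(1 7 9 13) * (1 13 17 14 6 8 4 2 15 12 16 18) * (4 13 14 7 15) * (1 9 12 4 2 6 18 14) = [0, 15, 2, 3, 6, 5, 8, 12, 13, 17, 10, 11, 16, 1, 18, 4, 14, 7, 9] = (1 15 4 6 8 13)(7 12 16 14 18 9 17)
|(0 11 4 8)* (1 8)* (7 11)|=|(0 7 11 4 1 8)|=6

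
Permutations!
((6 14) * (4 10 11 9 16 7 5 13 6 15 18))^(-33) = (4 9 5 14)(6 18 11 7)(10 16 13 15)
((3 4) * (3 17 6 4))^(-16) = ((4 17 6))^(-16) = (4 6 17)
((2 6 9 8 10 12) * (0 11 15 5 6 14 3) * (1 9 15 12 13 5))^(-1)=((0 11 12 2 14 3)(1 9 8 10 13 5 6 15))^(-1)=(0 3 14 2 12 11)(1 15 6 5 13 10 8 9)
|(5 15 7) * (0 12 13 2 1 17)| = |(0 12 13 2 1 17)(5 15 7)| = 6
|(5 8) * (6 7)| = 2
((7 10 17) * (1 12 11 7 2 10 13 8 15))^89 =((1 12 11 7 13 8 15)(2 10 17))^89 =(1 8 7 12 15 13 11)(2 17 10)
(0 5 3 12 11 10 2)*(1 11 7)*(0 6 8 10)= [5, 11, 6, 12, 4, 3, 8, 1, 10, 9, 2, 0, 7]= (0 5 3 12 7 1 11)(2 6 8 10)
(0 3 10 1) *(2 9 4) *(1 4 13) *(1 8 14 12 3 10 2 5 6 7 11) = (0 10 4 5 6 7 11 1)(2 9 13 8 14 12 3) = [10, 0, 9, 2, 5, 6, 7, 11, 14, 13, 4, 1, 3, 8, 12]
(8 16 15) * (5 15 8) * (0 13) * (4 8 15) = (0 13)(4 8 16 15 5) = [13, 1, 2, 3, 8, 4, 6, 7, 16, 9, 10, 11, 12, 0, 14, 5, 15]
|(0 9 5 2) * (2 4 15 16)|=7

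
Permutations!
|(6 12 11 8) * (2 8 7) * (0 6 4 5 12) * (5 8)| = 10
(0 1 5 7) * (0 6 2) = (0 1 5 7 6 2) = [1, 5, 0, 3, 4, 7, 2, 6]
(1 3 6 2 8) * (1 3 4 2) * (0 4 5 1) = [4, 5, 8, 6, 2, 1, 0, 7, 3] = (0 4 2 8 3 6)(1 5)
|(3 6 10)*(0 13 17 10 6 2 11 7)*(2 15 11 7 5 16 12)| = |(0 13 17 10 3 15 11 5 16 12 2 7)| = 12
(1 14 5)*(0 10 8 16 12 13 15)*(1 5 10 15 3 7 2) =[15, 14, 1, 7, 4, 5, 6, 2, 16, 9, 8, 11, 13, 3, 10, 0, 12] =(0 15)(1 14 10 8 16 12 13 3 7 2)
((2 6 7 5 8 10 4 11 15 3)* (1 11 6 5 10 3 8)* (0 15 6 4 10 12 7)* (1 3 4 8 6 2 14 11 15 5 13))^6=(0 13 3 15 11)(1 14 6 2 5)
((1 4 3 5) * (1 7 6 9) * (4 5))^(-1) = (1 9 6 7 5)(3 4)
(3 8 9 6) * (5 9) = (3 8 5 9 6) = [0, 1, 2, 8, 4, 9, 3, 7, 5, 6]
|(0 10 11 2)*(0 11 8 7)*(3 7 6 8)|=4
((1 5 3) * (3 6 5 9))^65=((1 9 3)(5 6))^65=(1 3 9)(5 6)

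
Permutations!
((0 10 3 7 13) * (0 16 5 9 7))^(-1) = (0 3 10)(5 16 13 7 9)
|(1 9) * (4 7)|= 2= |(1 9)(4 7)|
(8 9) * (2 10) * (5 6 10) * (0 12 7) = [12, 1, 5, 3, 4, 6, 10, 0, 9, 8, 2, 11, 7] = (0 12 7)(2 5 6 10)(8 9)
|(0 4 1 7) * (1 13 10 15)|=7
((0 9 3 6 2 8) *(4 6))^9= (0 3 6 8 9 4 2)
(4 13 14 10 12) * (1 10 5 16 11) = (1 10 12 4 13 14 5 16 11) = [0, 10, 2, 3, 13, 16, 6, 7, 8, 9, 12, 1, 4, 14, 5, 15, 11]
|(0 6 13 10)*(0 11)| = |(0 6 13 10 11)| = 5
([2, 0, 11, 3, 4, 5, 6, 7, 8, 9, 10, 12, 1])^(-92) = (0 12 2 1 11)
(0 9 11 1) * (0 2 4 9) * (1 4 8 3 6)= (1 2 8 3 6)(4 9 11)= [0, 2, 8, 6, 9, 5, 1, 7, 3, 11, 10, 4]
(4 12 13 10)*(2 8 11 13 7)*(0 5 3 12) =(0 5 3 12 7 2 8 11 13 10 4) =[5, 1, 8, 12, 0, 3, 6, 2, 11, 9, 4, 13, 7, 10]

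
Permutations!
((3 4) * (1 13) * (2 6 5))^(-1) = ((1 13)(2 6 5)(3 4))^(-1) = (1 13)(2 5 6)(3 4)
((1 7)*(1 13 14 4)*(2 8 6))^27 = (1 13 4 7 14)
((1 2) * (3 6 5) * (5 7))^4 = ((1 2)(3 6 7 5))^4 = (7)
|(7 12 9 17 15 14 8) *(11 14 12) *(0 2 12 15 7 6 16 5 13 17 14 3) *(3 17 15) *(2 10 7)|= |(0 10 7 11 17 2 12 9 14 8 6 16 5 13 15 3)|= 16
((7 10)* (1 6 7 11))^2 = ((1 6 7 10 11))^2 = (1 7 11 6 10)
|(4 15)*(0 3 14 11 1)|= |(0 3 14 11 1)(4 15)|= 10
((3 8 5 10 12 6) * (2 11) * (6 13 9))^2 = (3 5 12 9)(6 8 10 13)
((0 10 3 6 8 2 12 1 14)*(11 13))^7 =((0 10 3 6 8 2 12 1 14)(11 13))^7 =(0 1 2 6 10 14 12 8 3)(11 13)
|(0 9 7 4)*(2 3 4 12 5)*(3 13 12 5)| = 9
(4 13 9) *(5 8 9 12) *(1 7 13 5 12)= [0, 7, 2, 3, 5, 8, 6, 13, 9, 4, 10, 11, 12, 1]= (1 7 13)(4 5 8 9)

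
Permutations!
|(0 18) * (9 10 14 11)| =|(0 18)(9 10 14 11)| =4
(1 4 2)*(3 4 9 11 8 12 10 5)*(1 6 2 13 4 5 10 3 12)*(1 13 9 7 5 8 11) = (1 7 5 12 3 8 13 4 9)(2 6) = [0, 7, 6, 8, 9, 12, 2, 5, 13, 1, 10, 11, 3, 4]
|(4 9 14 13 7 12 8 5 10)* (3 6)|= 18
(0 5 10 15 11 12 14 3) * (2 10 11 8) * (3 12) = (0 5 11 3)(2 10 15 8)(12 14) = [5, 1, 10, 0, 4, 11, 6, 7, 2, 9, 15, 3, 14, 13, 12, 8]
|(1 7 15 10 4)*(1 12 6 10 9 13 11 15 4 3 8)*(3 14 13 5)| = 14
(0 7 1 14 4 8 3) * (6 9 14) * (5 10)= (0 7 1 6 9 14 4 8 3)(5 10)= [7, 6, 2, 0, 8, 10, 9, 1, 3, 14, 5, 11, 12, 13, 4]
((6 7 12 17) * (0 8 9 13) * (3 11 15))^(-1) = ((0 8 9 13)(3 11 15)(6 7 12 17))^(-1) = (0 13 9 8)(3 15 11)(6 17 12 7)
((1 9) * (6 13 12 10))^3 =((1 9)(6 13 12 10))^3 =(1 9)(6 10 12 13)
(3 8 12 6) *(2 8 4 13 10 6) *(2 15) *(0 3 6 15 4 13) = (0 3 13 10 15 2 8 12 4) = [3, 1, 8, 13, 0, 5, 6, 7, 12, 9, 15, 11, 4, 10, 14, 2]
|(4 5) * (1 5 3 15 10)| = |(1 5 4 3 15 10)| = 6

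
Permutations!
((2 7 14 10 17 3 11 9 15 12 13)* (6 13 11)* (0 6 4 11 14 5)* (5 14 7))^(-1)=((0 6 13 2 5)(3 4 11 9 15 12 7 14 10 17))^(-1)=(0 5 2 13 6)(3 17 10 14 7 12 15 9 11 4)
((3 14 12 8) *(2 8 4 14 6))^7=(2 6 3 8)(4 14 12)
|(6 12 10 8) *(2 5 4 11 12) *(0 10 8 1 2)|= 10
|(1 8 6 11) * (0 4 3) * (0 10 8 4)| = 7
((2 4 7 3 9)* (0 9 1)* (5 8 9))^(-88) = (0 8 2 7 1 5 9 4 3)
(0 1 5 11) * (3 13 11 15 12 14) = (0 1 5 15 12 14 3 13 11) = [1, 5, 2, 13, 4, 15, 6, 7, 8, 9, 10, 0, 14, 11, 3, 12]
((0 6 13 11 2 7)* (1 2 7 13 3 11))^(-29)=(0 6 3 11 7)(1 2 13)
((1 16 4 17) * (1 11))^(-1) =(1 11 17 4 16)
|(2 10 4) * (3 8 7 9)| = |(2 10 4)(3 8 7 9)| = 12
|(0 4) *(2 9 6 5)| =4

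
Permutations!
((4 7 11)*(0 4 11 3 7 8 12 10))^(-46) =(0 10 12 8 4)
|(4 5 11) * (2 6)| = 6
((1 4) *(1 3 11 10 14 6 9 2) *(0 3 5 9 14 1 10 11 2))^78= (14)(0 5 1 2)(3 9 4 10)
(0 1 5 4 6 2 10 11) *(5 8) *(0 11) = (11)(0 1 8 5 4 6 2 10) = [1, 8, 10, 3, 6, 4, 2, 7, 5, 9, 0, 11]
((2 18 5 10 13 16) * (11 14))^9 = (2 10)(5 16)(11 14)(13 18)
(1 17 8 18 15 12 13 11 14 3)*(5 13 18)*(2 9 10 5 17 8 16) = (1 8 17 16 2 9 10 5 13 11 14 3)(12 18 15) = [0, 8, 9, 1, 4, 13, 6, 7, 17, 10, 5, 14, 18, 11, 3, 12, 2, 16, 15]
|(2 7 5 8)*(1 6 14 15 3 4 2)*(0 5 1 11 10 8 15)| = |(0 5 15 3 4 2 7 1 6 14)(8 11 10)| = 30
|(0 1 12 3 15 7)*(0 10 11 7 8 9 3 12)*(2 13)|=|(0 1)(2 13)(3 15 8 9)(7 10 11)|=12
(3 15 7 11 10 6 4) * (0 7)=(0 7 11 10 6 4 3 15)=[7, 1, 2, 15, 3, 5, 4, 11, 8, 9, 6, 10, 12, 13, 14, 0]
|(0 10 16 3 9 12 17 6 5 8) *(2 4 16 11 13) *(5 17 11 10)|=24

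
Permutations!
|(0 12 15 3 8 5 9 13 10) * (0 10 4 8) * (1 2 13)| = 28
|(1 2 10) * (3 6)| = |(1 2 10)(3 6)| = 6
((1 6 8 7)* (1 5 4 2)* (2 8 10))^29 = ((1 6 10 2)(4 8 7 5))^29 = (1 6 10 2)(4 8 7 5)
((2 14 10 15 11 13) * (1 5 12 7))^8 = ((1 5 12 7)(2 14 10 15 11 13))^8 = (2 10 11)(13 14 15)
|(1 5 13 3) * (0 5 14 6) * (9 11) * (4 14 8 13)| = 20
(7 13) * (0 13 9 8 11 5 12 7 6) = [13, 1, 2, 3, 4, 12, 0, 9, 11, 8, 10, 5, 7, 6] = (0 13 6)(5 12 7 9 8 11)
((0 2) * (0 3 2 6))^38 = (6)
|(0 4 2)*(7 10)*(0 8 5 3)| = 6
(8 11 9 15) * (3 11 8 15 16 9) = (3 11)(9 16) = [0, 1, 2, 11, 4, 5, 6, 7, 8, 16, 10, 3, 12, 13, 14, 15, 9]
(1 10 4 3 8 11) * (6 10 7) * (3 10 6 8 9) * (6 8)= [0, 7, 2, 9, 10, 5, 8, 6, 11, 3, 4, 1]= (1 7 6 8 11)(3 9)(4 10)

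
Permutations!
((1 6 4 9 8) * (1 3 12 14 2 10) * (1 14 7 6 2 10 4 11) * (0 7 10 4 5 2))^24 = (0 1 11 6 7)(3 14 8 10 9 12 4)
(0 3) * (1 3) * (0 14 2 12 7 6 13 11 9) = [1, 3, 12, 14, 4, 5, 13, 6, 8, 0, 10, 9, 7, 11, 2] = (0 1 3 14 2 12 7 6 13 11 9)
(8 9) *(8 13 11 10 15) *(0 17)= (0 17)(8 9 13 11 10 15)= [17, 1, 2, 3, 4, 5, 6, 7, 9, 13, 15, 10, 12, 11, 14, 8, 16, 0]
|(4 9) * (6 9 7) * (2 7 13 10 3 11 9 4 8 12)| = |(2 7 6 4 13 10 3 11 9 8 12)| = 11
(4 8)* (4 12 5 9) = (4 8 12 5 9) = [0, 1, 2, 3, 8, 9, 6, 7, 12, 4, 10, 11, 5]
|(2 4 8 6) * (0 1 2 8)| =|(0 1 2 4)(6 8)| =4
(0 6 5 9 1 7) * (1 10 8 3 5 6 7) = (0 7)(3 5 9 10 8) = [7, 1, 2, 5, 4, 9, 6, 0, 3, 10, 8]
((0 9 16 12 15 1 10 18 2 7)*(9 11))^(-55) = (18)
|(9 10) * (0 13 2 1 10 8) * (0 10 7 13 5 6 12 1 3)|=9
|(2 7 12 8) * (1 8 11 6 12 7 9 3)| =|(1 8 2 9 3)(6 12 11)| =15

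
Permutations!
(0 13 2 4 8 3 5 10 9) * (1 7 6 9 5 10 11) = (0 13 2 4 8 3 10 5 11 1 7 6 9) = [13, 7, 4, 10, 8, 11, 9, 6, 3, 0, 5, 1, 12, 2]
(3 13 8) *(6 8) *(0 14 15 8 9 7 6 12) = [14, 1, 2, 13, 4, 5, 9, 6, 3, 7, 10, 11, 0, 12, 15, 8] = (0 14 15 8 3 13 12)(6 9 7)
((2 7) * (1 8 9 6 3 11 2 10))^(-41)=(1 3 10 6 7 9 2 8 11)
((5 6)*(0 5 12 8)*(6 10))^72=(12)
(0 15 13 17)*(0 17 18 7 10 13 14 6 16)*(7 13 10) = (0 15 14 6 16)(13 18) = [15, 1, 2, 3, 4, 5, 16, 7, 8, 9, 10, 11, 12, 18, 6, 14, 0, 17, 13]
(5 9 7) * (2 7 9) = [0, 1, 7, 3, 4, 2, 6, 5, 8, 9] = (9)(2 7 5)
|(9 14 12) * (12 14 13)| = |(14)(9 13 12)| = 3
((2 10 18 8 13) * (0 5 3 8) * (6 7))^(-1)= (0 18 10 2 13 8 3 5)(6 7)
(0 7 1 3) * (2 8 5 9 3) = (0 7 1 2 8 5 9 3) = [7, 2, 8, 0, 4, 9, 6, 1, 5, 3]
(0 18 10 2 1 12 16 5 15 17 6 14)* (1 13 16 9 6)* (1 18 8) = (0 8 1 12 9 6 14)(2 13 16 5 15 17 18 10) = [8, 12, 13, 3, 4, 15, 14, 7, 1, 6, 2, 11, 9, 16, 0, 17, 5, 18, 10]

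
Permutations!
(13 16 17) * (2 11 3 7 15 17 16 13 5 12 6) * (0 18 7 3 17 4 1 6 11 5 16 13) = (0 18 7 15 4 1 6 2 5 12 11 17 16 13) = [18, 6, 5, 3, 1, 12, 2, 15, 8, 9, 10, 17, 11, 0, 14, 4, 13, 16, 7]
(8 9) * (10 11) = (8 9)(10 11) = [0, 1, 2, 3, 4, 5, 6, 7, 9, 8, 11, 10]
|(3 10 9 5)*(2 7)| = 4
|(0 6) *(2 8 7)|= |(0 6)(2 8 7)|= 6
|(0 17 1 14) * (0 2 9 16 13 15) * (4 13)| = 10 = |(0 17 1 14 2 9 16 4 13 15)|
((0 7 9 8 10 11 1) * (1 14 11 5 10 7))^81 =((0 1)(5 10)(7 9 8)(11 14))^81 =(0 1)(5 10)(11 14)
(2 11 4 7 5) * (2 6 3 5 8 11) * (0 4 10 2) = [4, 1, 0, 5, 7, 6, 3, 8, 11, 9, 2, 10] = (0 4 7 8 11 10 2)(3 5 6)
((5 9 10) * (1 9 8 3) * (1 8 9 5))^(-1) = (1 10 9 5)(3 8)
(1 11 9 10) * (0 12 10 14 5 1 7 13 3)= (0 12 10 7 13 3)(1 11 9 14 5)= [12, 11, 2, 0, 4, 1, 6, 13, 8, 14, 7, 9, 10, 3, 5]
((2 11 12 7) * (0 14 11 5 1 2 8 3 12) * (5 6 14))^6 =(0 11 14 6 2 1 5)(3 7)(8 12)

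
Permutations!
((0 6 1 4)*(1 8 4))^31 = ((0 6 8 4))^31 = (0 4 8 6)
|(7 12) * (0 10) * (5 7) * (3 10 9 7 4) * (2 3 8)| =10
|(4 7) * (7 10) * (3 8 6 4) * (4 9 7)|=|(3 8 6 9 7)(4 10)|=10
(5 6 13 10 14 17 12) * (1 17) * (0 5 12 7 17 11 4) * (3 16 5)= (0 3 16 5 6 13 10 14 1 11 4)(7 17)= [3, 11, 2, 16, 0, 6, 13, 17, 8, 9, 14, 4, 12, 10, 1, 15, 5, 7]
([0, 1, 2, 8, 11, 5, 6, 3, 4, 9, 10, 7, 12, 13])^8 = (13)(3 11 8 7 4)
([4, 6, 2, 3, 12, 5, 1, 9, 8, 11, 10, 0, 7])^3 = [7, 6, 2, 3, 9, 5, 1, 0, 8, 4, 10, 12, 11]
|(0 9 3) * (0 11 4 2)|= 6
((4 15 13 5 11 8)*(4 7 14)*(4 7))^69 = (4 5)(7 14)(8 13)(11 15)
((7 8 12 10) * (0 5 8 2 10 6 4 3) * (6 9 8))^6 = ((0 5 6 4 3)(2 10 7)(8 12 9))^6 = (12)(0 5 6 4 3)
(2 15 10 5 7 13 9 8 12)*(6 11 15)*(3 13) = (2 6 11 15 10 5 7 3 13 9 8 12) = [0, 1, 6, 13, 4, 7, 11, 3, 12, 8, 5, 15, 2, 9, 14, 10]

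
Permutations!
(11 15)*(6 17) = (6 17)(11 15) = [0, 1, 2, 3, 4, 5, 17, 7, 8, 9, 10, 15, 12, 13, 14, 11, 16, 6]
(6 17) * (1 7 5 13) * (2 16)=(1 7 5 13)(2 16)(6 17)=[0, 7, 16, 3, 4, 13, 17, 5, 8, 9, 10, 11, 12, 1, 14, 15, 2, 6]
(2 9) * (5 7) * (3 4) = (2 9)(3 4)(5 7) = [0, 1, 9, 4, 3, 7, 6, 5, 8, 2]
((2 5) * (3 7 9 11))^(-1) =((2 5)(3 7 9 11))^(-1) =(2 5)(3 11 9 7)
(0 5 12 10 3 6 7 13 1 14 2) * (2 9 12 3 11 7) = (0 5 3 6 2)(1 14 9 12 10 11 7 13) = [5, 14, 0, 6, 4, 3, 2, 13, 8, 12, 11, 7, 10, 1, 9]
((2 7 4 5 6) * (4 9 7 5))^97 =((2 5 6)(7 9))^97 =(2 5 6)(7 9)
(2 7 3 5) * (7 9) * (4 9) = (2 4 9 7 3 5) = [0, 1, 4, 5, 9, 2, 6, 3, 8, 7]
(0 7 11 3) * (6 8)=[7, 1, 2, 0, 4, 5, 8, 11, 6, 9, 10, 3]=(0 7 11 3)(6 8)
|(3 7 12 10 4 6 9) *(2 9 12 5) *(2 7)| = |(2 9 3)(4 6 12 10)(5 7)| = 12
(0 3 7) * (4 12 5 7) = (0 3 4 12 5 7) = [3, 1, 2, 4, 12, 7, 6, 0, 8, 9, 10, 11, 5]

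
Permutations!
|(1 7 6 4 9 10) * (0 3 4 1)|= |(0 3 4 9 10)(1 7 6)|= 15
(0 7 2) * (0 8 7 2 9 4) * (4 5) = [2, 1, 8, 3, 0, 4, 6, 9, 7, 5] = (0 2 8 7 9 5 4)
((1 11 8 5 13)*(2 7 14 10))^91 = ((1 11 8 5 13)(2 7 14 10))^91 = (1 11 8 5 13)(2 10 14 7)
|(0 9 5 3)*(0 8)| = 5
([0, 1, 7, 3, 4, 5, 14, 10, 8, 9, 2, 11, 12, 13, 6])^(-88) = (14)(2 10 7)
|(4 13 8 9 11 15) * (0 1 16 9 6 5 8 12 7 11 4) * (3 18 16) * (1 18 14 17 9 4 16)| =42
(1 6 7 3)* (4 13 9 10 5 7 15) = [0, 6, 2, 1, 13, 7, 15, 3, 8, 10, 5, 11, 12, 9, 14, 4] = (1 6 15 4 13 9 10 5 7 3)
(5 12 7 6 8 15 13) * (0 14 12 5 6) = (0 14 12 7)(6 8 15 13) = [14, 1, 2, 3, 4, 5, 8, 0, 15, 9, 10, 11, 7, 6, 12, 13]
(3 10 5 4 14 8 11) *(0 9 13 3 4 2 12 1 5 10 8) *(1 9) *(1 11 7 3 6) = (0 11 4 14)(1 5 2 12 9 13 6)(3 8 7) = [11, 5, 12, 8, 14, 2, 1, 3, 7, 13, 10, 4, 9, 6, 0]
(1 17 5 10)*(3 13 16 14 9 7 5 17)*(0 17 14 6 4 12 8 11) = (0 17 14 9 7 5 10 1 3 13 16 6 4 12 8 11) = [17, 3, 2, 13, 12, 10, 4, 5, 11, 7, 1, 0, 8, 16, 9, 15, 6, 14]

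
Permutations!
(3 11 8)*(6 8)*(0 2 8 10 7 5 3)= (0 2 8)(3 11 6 10 7 5)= [2, 1, 8, 11, 4, 3, 10, 5, 0, 9, 7, 6]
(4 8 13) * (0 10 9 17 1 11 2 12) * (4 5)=(0 10 9 17 1 11 2 12)(4 8 13 5)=[10, 11, 12, 3, 8, 4, 6, 7, 13, 17, 9, 2, 0, 5, 14, 15, 16, 1]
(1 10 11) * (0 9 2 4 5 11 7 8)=(0 9 2 4 5 11 1 10 7 8)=[9, 10, 4, 3, 5, 11, 6, 8, 0, 2, 7, 1]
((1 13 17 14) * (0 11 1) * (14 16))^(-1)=(0 14 16 17 13 1 11)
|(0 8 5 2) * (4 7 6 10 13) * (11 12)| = 20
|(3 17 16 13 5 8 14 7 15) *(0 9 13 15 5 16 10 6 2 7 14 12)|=14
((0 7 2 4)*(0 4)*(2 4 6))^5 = (7)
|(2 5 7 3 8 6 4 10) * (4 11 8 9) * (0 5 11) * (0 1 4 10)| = 12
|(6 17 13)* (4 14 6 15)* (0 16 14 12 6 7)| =|(0 16 14 7)(4 12 6 17 13 15)| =12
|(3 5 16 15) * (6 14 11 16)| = 7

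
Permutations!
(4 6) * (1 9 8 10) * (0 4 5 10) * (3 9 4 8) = (0 8)(1 4 6 5 10)(3 9) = [8, 4, 2, 9, 6, 10, 5, 7, 0, 3, 1]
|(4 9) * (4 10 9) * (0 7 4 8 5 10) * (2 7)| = 8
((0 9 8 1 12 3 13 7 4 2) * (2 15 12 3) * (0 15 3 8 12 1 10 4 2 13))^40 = ((0 9 12 13 7 2 15 1 8 10 4 3))^40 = (0 7 8)(1 3 13)(2 10 9)(4 12 15)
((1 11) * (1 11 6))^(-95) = (11)(1 6)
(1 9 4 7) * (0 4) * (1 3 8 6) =(0 4 7 3 8 6 1 9) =[4, 9, 2, 8, 7, 5, 1, 3, 6, 0]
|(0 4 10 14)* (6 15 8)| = 12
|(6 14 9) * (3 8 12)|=3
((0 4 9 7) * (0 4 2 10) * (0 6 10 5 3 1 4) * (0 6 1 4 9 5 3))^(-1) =((0 2 3 4 5)(1 9 7 6 10))^(-1) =(0 5 4 3 2)(1 10 6 7 9)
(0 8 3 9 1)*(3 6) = (0 8 6 3 9 1) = [8, 0, 2, 9, 4, 5, 3, 7, 6, 1]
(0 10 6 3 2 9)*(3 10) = (0 3 2 9)(6 10) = [3, 1, 9, 2, 4, 5, 10, 7, 8, 0, 6]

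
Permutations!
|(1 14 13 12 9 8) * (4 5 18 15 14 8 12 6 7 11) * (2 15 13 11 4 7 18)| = |(1 8)(2 15 14 11 7 4 5)(6 18 13)(9 12)| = 42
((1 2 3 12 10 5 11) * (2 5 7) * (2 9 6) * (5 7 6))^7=(1 9 11 7 5)(2 12 6 3 10)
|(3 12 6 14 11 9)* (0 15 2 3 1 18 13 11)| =|(0 15 2 3 12 6 14)(1 18 13 11 9)| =35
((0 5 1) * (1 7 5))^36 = (7)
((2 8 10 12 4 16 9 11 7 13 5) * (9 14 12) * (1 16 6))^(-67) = ((1 16 14 12 4 6)(2 8 10 9 11 7 13 5))^(-67) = (1 6 4 12 14 16)(2 7 10 5 11 8 13 9)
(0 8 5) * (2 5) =(0 8 2 5) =[8, 1, 5, 3, 4, 0, 6, 7, 2]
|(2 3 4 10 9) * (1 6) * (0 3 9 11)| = |(0 3 4 10 11)(1 6)(2 9)| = 10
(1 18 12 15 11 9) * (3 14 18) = (1 3 14 18 12 15 11 9) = [0, 3, 2, 14, 4, 5, 6, 7, 8, 1, 10, 9, 15, 13, 18, 11, 16, 17, 12]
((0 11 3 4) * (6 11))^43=(0 3 6 4 11)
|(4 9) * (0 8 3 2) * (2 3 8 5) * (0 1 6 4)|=|(0 5 2 1 6 4 9)|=7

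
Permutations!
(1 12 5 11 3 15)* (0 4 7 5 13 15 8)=(0 4 7 5 11 3 8)(1 12 13 15)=[4, 12, 2, 8, 7, 11, 6, 5, 0, 9, 10, 3, 13, 15, 14, 1]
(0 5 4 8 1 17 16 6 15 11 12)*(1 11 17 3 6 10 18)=(0 5 4 8 11 12)(1 3 6 15 17 16 10 18)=[5, 3, 2, 6, 8, 4, 15, 7, 11, 9, 18, 12, 0, 13, 14, 17, 10, 16, 1]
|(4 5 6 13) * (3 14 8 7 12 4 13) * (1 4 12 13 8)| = 6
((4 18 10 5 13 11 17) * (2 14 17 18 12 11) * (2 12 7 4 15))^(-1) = (2 15 17 14)(4 7)(5 10 18 11 12 13)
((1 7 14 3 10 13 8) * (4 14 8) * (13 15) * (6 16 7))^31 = ((1 6 16 7 8)(3 10 15 13 4 14))^31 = (1 6 16 7 8)(3 10 15 13 4 14)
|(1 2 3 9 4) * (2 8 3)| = |(1 8 3 9 4)| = 5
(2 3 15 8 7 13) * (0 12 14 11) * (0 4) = (0 12 14 11 4)(2 3 15 8 7 13) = [12, 1, 3, 15, 0, 5, 6, 13, 7, 9, 10, 4, 14, 2, 11, 8]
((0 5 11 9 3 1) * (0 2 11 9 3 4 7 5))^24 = (11)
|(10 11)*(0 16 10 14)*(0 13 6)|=7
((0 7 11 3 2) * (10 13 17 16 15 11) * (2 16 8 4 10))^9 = (3 16 15 11)(4 8 17 13 10) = ((0 7 2)(3 16 15 11)(4 10 13 17 8))^9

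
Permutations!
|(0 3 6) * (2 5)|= 6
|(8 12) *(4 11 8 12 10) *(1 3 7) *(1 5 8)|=|(12)(1 3 7 5 8 10 4 11)|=8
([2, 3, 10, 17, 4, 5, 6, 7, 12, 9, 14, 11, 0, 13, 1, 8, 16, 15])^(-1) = [12, 14, 0, 1, 4, 5, 6, 7, 15, 9, 2, 11, 8, 13, 10, 17, 16, 3]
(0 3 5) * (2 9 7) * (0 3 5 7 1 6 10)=(0 5 3 7 2 9 1 6 10)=[5, 6, 9, 7, 4, 3, 10, 2, 8, 1, 0]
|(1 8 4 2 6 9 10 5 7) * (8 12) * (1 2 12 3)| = |(1 3)(2 6 9 10 5 7)(4 12 8)| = 6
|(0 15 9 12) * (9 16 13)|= 6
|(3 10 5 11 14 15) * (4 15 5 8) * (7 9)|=30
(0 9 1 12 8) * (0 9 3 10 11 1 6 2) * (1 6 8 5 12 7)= (0 3 10 11 6 2)(1 7)(5 12)(8 9)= [3, 7, 0, 10, 4, 12, 2, 1, 9, 8, 11, 6, 5]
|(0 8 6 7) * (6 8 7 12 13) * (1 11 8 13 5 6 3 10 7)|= |(0 1 11 8 13 3 10 7)(5 6 12)|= 24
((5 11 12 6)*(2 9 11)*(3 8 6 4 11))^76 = (2 6 3)(4 11 12)(5 8 9) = ((2 9 3 8 6 5)(4 11 12))^76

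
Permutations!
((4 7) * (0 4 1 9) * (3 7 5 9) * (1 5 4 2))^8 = ((0 2 1 3 7 5 9))^8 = (0 2 1 3 7 5 9)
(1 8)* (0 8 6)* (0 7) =(0 8 1 6 7) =[8, 6, 2, 3, 4, 5, 7, 0, 1]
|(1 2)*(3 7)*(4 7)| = |(1 2)(3 4 7)| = 6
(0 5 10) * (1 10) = (0 5 1 10) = [5, 10, 2, 3, 4, 1, 6, 7, 8, 9, 0]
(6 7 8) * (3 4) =(3 4)(6 7 8) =[0, 1, 2, 4, 3, 5, 7, 8, 6]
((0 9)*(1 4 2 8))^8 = (9)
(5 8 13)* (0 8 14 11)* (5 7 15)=(0 8 13 7 15 5 14 11)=[8, 1, 2, 3, 4, 14, 6, 15, 13, 9, 10, 0, 12, 7, 11, 5]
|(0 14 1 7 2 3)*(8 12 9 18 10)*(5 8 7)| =12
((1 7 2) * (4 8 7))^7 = (1 8 2 4 7)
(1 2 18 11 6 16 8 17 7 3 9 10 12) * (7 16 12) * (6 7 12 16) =[0, 2, 18, 9, 4, 5, 16, 3, 17, 10, 12, 7, 1, 13, 14, 15, 8, 6, 11] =(1 2 18 11 7 3 9 10 12)(6 16 8 17)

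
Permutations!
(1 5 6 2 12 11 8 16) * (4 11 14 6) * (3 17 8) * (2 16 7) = (1 5 4 11 3 17 8 7 2 12 14 6 16) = [0, 5, 12, 17, 11, 4, 16, 2, 7, 9, 10, 3, 14, 13, 6, 15, 1, 8]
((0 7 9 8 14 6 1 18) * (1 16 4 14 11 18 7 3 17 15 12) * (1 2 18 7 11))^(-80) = ((0 3 17 15 12 2 18)(1 11 7 9 8)(4 14 6 16))^(-80) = (0 12 3 2 17 18 15)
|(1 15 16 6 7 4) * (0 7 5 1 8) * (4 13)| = |(0 7 13 4 8)(1 15 16 6 5)| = 5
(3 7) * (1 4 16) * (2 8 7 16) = (1 4 2 8 7 3 16) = [0, 4, 8, 16, 2, 5, 6, 3, 7, 9, 10, 11, 12, 13, 14, 15, 1]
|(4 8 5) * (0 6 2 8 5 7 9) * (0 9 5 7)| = |(9)(0 6 2 8)(4 7 5)| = 12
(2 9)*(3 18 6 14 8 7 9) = [0, 1, 3, 18, 4, 5, 14, 9, 7, 2, 10, 11, 12, 13, 8, 15, 16, 17, 6] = (2 3 18 6 14 8 7 9)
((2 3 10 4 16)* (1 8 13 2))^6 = ((1 8 13 2 3 10 4 16))^6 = (1 4 3 13)(2 8 16 10)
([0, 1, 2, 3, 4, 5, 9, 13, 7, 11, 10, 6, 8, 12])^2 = (6 11 9)(7 12)(8 13)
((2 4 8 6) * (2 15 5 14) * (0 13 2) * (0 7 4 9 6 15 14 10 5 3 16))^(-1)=(0 16 3 15 8 4 7 14 6 9 2 13)(5 10)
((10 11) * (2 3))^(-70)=((2 3)(10 11))^(-70)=(11)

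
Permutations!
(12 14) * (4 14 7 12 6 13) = [0, 1, 2, 3, 14, 5, 13, 12, 8, 9, 10, 11, 7, 4, 6] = (4 14 6 13)(7 12)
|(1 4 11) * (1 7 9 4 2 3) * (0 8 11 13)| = |(0 8 11 7 9 4 13)(1 2 3)| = 21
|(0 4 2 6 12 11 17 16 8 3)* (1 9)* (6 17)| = |(0 4 2 17 16 8 3)(1 9)(6 12 11)| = 42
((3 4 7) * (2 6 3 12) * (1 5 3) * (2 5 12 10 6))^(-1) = (1 6 10 7 4 3 5 12)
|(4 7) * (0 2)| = 2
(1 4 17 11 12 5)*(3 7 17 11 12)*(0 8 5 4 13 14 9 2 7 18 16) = (0 8 5 1 13 14 9 2 7 17 12 4 11 3 18 16) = [8, 13, 7, 18, 11, 1, 6, 17, 5, 2, 10, 3, 4, 14, 9, 15, 0, 12, 16]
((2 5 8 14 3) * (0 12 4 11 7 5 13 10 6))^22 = ((0 12 4 11 7 5 8 14 3 2 13 10 6))^22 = (0 2 5 12 13 8 4 10 14 11 6 3 7)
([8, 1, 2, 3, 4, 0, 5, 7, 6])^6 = [6, 1, 2, 3, 4, 8, 0, 7, 5]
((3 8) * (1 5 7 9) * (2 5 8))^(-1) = ((1 8 3 2 5 7 9))^(-1) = (1 9 7 5 2 3 8)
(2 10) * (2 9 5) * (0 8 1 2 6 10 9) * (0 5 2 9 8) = (1 9 2 8)(5 6 10) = [0, 9, 8, 3, 4, 6, 10, 7, 1, 2, 5]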